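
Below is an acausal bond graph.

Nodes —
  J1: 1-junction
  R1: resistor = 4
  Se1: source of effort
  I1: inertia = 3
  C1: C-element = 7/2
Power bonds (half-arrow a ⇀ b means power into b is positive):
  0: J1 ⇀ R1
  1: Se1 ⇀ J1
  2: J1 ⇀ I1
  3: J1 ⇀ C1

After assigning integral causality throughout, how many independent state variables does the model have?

2  (C1, I1 all integral)

β1 |J1  (Se1 fixes effort; stroke away)
β2 |I1  (I1 outputs flow p/I1)
β0 |J1  (common-f at J1 fixed by 2)
β3 |J1  (J1: bond 2 brought flow, rest push out)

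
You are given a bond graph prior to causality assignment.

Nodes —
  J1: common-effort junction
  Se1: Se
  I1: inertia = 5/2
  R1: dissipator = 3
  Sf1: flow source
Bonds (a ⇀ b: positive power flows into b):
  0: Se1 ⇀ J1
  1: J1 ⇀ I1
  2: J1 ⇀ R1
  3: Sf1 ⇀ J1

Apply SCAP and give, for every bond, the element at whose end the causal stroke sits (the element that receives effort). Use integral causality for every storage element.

#0 stroke at J1  (source Se1 imposes e)
#3 stroke at Sf1  (Sf1: flow source, stroke at near end)
#1 stroke at I1  (common-e at J1 fixed by 0)
#2 stroke at R1  (common-e at J1 fixed by 0)

b0 →J1
b1 →I1
b2 →R1
b3 →Sf1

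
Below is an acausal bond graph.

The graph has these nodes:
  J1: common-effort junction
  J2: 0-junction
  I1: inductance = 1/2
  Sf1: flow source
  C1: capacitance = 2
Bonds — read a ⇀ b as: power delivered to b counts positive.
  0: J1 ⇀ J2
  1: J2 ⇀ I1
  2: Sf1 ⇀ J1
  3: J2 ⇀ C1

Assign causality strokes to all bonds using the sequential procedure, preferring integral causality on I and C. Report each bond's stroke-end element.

b0 |J1
b1 |I1
b2 |Sf1
b3 |J2

b2 stroke→Sf1  (Sf1 (Sf) sets flow on bond)
b0 stroke→J1  (J1: last free bond brings effort in)
b1 stroke→I1  (I1: I, integral causality)
b3 stroke→J2  (J2: last free bond brings effort in)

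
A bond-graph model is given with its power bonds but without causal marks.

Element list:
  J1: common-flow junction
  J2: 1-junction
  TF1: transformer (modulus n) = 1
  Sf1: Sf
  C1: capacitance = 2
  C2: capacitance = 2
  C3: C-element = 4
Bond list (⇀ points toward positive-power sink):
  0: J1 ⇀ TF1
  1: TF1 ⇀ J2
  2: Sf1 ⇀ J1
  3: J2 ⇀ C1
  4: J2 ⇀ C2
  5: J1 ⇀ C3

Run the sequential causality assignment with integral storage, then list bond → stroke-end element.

β2 →Sf1  (Sf1: flow source, stroke at near end)
β0 →J1  (J1: bond 2 brought flow, rest push out)
β5 →J1  (J1 flow already set via bond 2)
β1 →TF1  (through TF1, causality passes straight; one stroke at TF1)
β3 →J2  (J2: bond 1 brought flow, rest push out)
β4 →J2  (J2: bond 1 brought flow, rest push out)

b0 →J1
b1 →TF1
b2 →Sf1
b3 →J2
b4 →J2
b5 →J1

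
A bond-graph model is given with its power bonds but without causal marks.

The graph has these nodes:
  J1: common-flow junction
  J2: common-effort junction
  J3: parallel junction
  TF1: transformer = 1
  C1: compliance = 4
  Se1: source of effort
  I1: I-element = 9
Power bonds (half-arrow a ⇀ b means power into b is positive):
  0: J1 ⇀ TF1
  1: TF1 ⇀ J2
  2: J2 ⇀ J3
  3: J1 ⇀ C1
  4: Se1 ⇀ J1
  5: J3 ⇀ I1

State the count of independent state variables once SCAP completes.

2  (C1, I1 all integral)

bond 4 |J1  (Se1 (Se) sets effort on bond)
bond 3 |J1  (C1 outputs effort q/C1)
bond 0 |TF1  (J1: last free bond brings flow in)
bond 1 |J2  (TF1: transformer flips bond 0)
bond 2 |J3  (J2 effort already set via bond 1)
bond 5 |I1  (0-jn J3 has e-setter on 2)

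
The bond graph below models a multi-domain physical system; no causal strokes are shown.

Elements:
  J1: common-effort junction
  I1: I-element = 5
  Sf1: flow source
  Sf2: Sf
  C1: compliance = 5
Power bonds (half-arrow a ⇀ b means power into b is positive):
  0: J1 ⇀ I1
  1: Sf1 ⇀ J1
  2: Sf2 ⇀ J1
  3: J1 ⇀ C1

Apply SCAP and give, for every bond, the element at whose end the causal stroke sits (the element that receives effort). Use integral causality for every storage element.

bond 1 |Sf1  (Sf1: flow source, stroke at near end)
bond 2 |Sf2  (Sf2: flow source, stroke at near end)
bond 0 |I1  (I1 outputs flow p/I1)
bond 3 |J1  (J1 needs exactly one e-in)

bond 0 |I1
bond 1 |Sf1
bond 2 |Sf2
bond 3 |J1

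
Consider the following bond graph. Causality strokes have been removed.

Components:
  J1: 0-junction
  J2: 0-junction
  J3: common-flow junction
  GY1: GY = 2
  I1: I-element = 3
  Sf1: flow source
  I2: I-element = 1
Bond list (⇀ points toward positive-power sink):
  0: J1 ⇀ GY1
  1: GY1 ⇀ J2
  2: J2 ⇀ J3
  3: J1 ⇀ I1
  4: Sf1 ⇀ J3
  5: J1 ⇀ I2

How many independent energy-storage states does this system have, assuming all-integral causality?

#4 →Sf1  (source Sf1 imposes f)
#2 →J3  (J3: bond 4 brought flow, rest push out)
#1 →J2  (J2 needs exactly one e-in)
#0 →J1  (through GY1, causality inverts; strokes same side of GY1)
#3 →I1  (common-e at J1 fixed by 0)
#5 →I2  (common-e at J1 fixed by 0)

2  (I1, I2 all integral)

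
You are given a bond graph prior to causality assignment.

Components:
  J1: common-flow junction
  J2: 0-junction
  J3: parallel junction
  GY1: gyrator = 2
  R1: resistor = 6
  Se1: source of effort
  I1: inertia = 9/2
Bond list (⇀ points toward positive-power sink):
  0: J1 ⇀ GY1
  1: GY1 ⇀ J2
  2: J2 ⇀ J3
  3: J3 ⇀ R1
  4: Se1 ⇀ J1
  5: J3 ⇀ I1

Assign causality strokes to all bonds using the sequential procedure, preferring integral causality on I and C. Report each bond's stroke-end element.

bond 0 stroke at GY1
bond 1 stroke at GY1
bond 2 stroke at J2
bond 3 stroke at J3
bond 4 stroke at J1
bond 5 stroke at I1

b4 stroke→J1  (Se1: effort source, stroke at far end)
b0 stroke→GY1  (J1 needs exactly one f-in)
b1 stroke→GY1  (through GY1, causality inverts; strokes same side of GY1)
b2 stroke→J2  (J2 needs exactly one e-in)
b5 stroke→I1  (prefer integral on I1)
b3 stroke→J3  (J3: last free bond brings effort in)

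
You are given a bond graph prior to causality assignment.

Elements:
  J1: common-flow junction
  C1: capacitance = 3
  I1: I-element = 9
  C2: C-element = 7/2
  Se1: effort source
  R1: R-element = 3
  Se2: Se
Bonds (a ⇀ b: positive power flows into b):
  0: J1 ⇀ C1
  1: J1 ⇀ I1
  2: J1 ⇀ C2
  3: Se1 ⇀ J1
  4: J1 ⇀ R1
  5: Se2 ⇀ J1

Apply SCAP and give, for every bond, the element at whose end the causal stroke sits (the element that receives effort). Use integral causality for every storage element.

#3 stroke→J1  (Se1 fixes effort; stroke away)
#5 stroke→J1  (Se2 fixes effort; stroke away)
#0 stroke→J1  (C1 outputs effort q/C1)
#1 stroke→I1  (I1: I, integral causality)
#2 stroke→J1  (J1: bond 1 brought flow, rest push out)
#4 stroke→J1  (1-jn J1 has f-setter on 1)

bond 0 stroke at J1
bond 1 stroke at I1
bond 2 stroke at J1
bond 3 stroke at J1
bond 4 stroke at J1
bond 5 stroke at J1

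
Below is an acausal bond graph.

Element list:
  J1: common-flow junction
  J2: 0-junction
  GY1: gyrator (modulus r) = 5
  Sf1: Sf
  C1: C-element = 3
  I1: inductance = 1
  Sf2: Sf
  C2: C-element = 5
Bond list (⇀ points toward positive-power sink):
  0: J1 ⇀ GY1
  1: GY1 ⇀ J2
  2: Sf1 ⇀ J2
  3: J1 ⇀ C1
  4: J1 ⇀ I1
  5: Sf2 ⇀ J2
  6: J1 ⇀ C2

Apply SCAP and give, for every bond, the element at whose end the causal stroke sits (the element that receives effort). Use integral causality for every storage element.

#2 |Sf1  (Sf1 (Sf) sets flow on bond)
#5 |Sf2  (source Sf2 imposes f)
#1 |J2  (only one effort-in slot at J2)
#0 |J1  (through GY1, causality inverts; strokes same side of GY1)
#3 |J1  (C1 outputs effort q/C1)
#4 |I1  (I1 outputs flow p/I1)
#6 |J1  (J1: bond 4 brought flow, rest push out)

bond 0 →J1
bond 1 →J2
bond 2 →Sf1
bond 3 →J1
bond 4 →I1
bond 5 →Sf2
bond 6 →J1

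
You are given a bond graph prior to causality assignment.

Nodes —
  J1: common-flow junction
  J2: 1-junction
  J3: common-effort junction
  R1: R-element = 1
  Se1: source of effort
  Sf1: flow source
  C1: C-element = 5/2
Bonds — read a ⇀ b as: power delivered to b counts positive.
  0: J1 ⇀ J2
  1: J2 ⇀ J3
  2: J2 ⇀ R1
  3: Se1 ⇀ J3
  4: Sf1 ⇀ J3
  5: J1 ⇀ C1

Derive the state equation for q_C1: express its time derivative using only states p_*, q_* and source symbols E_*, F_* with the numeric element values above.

β3 stroke at J3  (Se1 (Se) sets effort on bond)
β4 stroke at Sf1  (Sf1 (Sf) sets flow on bond)
β1 stroke at J2  (J3 effort already set via bond 3)
β5 stroke at J1  (C1 outputs effort q/C1)
β0 stroke at J2  (J1 needs exactly one f-in)
β2 stroke at R1  (only one flow-in slot at J2)

dq_C1/dt = -E_Se1 - 2*q_C1/5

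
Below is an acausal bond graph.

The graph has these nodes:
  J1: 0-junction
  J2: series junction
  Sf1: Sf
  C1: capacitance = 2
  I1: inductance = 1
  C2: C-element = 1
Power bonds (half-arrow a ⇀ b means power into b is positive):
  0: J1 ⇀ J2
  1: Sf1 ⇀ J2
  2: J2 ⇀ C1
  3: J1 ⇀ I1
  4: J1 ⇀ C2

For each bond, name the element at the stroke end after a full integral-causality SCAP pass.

β1 |Sf1  (Sf1 fixes flow; stroke at Sf1)
β0 |J2  (J2 flow already set via bond 1)
β2 |J2  (common-f at J2 fixed by 1)
β3 |I1  (prefer integral on I1)
β4 |J1  (only one effort-in slot at J1)

β0 stroke at J2
β1 stroke at Sf1
β2 stroke at J2
β3 stroke at I1
β4 stroke at J1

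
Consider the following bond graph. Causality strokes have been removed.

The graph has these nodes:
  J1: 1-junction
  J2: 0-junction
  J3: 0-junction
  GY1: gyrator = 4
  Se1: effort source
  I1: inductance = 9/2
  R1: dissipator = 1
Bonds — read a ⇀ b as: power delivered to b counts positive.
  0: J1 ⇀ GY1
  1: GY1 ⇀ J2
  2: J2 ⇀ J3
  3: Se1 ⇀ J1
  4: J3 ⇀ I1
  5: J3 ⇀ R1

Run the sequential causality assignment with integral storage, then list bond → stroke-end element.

bond 3 →J1  (source Se1 imposes e)
bond 0 →GY1  (J1: last free bond brings flow in)
bond 1 →GY1  (GY1 both-in/both-out from 0)
bond 2 →J2  (J2 needs exactly one e-in)
bond 4 →I1  (I1 integral (f out))
bond 5 →J3  (J3: last free bond brings effort in)

bond 0 →GY1
bond 1 →GY1
bond 2 →J2
bond 3 →J1
bond 4 →I1
bond 5 →J3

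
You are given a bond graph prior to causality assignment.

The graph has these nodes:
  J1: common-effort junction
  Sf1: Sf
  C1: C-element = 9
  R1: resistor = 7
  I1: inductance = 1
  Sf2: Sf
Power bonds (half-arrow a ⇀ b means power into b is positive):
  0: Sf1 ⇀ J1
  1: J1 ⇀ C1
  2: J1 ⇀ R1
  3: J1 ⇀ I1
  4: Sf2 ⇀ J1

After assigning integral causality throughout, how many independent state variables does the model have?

2  (C1, I1 all integral)

#0 →Sf1  (Sf1: flow source, stroke at near end)
#4 →Sf2  (Sf2 (Sf) sets flow on bond)
#1 →J1  (prefer integral on C1)
#2 →R1  (common-e at J1 fixed by 1)
#3 →I1  (0-jn J1 has e-setter on 1)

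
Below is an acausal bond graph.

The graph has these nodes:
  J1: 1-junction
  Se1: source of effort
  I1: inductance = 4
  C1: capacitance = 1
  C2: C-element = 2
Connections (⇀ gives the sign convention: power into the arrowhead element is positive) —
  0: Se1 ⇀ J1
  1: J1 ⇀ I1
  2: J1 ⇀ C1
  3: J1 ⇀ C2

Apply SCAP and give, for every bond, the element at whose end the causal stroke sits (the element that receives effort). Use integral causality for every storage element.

β0 stroke→J1
β1 stroke→I1
β2 stroke→J1
β3 stroke→J1

β0 →J1  (source Se1 imposes e)
β1 →I1  (I1: I, integral causality)
β2 →J1  (1-jn J1 has f-setter on 1)
β3 →J1  (J1 flow already set via bond 1)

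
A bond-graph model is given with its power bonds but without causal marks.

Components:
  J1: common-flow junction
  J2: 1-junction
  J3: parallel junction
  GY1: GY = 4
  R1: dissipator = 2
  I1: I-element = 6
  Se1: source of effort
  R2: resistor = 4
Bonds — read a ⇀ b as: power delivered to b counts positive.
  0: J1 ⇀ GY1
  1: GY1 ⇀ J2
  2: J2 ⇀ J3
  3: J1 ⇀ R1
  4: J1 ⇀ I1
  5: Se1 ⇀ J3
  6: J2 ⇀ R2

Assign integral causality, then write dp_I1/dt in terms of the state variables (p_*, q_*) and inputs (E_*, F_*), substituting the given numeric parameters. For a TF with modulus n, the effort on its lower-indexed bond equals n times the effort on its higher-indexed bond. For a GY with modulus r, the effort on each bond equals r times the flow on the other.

bond 5 →J3  (Se1 (Se) sets effort on bond)
bond 2 →J2  (J3: bond 5 brought effort, rest push out)
bond 4 →I1  (I1 outputs flow p/I1)
bond 0 →J1  (J1: bond 4 brought flow, rest push out)
bond 3 →J1  (1-jn J1 has f-setter on 4)
bond 1 →J2  (GY1: gyrator matches bond 0)
bond 6 →R2  (J2: last free bond brings flow in)

dp_I1/dt = E_Se1 - p_I1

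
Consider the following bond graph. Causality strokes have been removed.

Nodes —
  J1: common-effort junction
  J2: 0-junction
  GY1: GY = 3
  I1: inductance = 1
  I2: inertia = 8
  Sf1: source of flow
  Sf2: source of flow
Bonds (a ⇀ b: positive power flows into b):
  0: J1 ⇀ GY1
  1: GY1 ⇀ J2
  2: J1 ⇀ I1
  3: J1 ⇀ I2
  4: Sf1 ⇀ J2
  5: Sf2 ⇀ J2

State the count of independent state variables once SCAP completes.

β4 stroke→Sf1  (source Sf1 imposes f)
β5 stroke→Sf2  (Sf2: flow source, stroke at near end)
β1 stroke→J2  (J2 needs exactly one e-in)
β0 stroke→J1  (GY1: gyrator matches bond 1)
β2 stroke→I1  (common-e at J1 fixed by 0)
β3 stroke→I2  (J1: bond 0 brought effort, rest push out)

2  (I1, I2 all integral)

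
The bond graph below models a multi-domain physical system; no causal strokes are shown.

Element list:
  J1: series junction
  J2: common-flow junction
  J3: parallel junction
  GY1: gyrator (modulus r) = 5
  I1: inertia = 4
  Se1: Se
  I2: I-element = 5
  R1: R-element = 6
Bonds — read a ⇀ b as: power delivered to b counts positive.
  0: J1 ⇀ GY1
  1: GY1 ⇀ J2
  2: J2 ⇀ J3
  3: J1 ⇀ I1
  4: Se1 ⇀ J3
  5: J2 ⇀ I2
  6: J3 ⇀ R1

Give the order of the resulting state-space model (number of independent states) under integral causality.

#4 stroke at J3  (Se1: effort source, stroke at far end)
#2 stroke at J2  (common-e at J3 fixed by 4)
#6 stroke at R1  (common-e at J3 fixed by 4)
#3 stroke at I1  (I1: I, integral causality)
#0 stroke at J1  (1-jn J1 has f-setter on 3)
#1 stroke at J2  (GY GY1: same side as bond 0)
#5 stroke at I2  (only one flow-in slot at J2)

2  (I1, I2 all integral)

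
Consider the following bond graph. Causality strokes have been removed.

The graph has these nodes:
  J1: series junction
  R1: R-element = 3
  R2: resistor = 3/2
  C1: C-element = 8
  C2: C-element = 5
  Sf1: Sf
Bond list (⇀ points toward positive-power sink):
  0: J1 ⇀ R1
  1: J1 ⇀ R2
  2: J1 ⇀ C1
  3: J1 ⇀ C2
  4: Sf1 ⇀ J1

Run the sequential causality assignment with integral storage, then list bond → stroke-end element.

b4 →Sf1  (source Sf1 imposes f)
b0 →J1  (1-jn J1 has f-setter on 4)
b1 →J1  (J1 flow already set via bond 4)
b2 →J1  (J1 flow already set via bond 4)
b3 →J1  (J1: bond 4 brought flow, rest push out)

b0 stroke at J1
b1 stroke at J1
b2 stroke at J1
b3 stroke at J1
b4 stroke at Sf1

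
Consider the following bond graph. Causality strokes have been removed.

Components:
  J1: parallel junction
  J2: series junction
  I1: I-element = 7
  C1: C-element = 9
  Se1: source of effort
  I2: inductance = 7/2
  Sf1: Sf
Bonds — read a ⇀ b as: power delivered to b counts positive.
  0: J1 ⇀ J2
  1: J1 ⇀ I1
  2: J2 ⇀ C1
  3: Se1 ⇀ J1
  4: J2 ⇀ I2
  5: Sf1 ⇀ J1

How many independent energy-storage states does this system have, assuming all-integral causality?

β3 →J1  (Se1: effort source, stroke at far end)
β5 →Sf1  (Sf1 (Sf) sets flow on bond)
β0 →J2  (J1: bond 3 brought effort, rest push out)
β1 →I1  (common-e at J1 fixed by 3)
β2 →J2  (C1 outputs effort q/C1)
β4 →I2  (J2 needs exactly one f-in)

3  (C1, I1, I2 all integral)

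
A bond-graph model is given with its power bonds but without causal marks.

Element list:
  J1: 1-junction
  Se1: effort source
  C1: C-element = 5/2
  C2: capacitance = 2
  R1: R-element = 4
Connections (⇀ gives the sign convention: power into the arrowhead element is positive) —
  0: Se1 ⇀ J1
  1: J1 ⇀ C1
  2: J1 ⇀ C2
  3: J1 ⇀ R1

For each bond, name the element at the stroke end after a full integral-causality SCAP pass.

bond 0 stroke at J1
bond 1 stroke at J1
bond 2 stroke at J1
bond 3 stroke at R1

bond 0 stroke at J1  (Se1: effort source, stroke at far end)
bond 1 stroke at J1  (prefer integral on C1)
bond 2 stroke at J1  (prefer integral on C2)
bond 3 stroke at R1  (J1: last free bond brings flow in)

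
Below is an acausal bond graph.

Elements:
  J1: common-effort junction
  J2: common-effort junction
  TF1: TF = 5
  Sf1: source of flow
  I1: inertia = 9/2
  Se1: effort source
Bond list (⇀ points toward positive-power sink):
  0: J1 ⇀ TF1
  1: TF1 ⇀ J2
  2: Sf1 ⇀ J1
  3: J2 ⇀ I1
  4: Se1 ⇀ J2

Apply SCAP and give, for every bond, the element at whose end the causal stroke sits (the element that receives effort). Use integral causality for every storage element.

b0 |J1
b1 |TF1
b2 |Sf1
b3 |I1
b4 |J2

#2 stroke→Sf1  (Sf1 (Sf) sets flow on bond)
#4 stroke→J2  (source Se1 imposes e)
#0 stroke→J1  (closing 0-jn rule on J1)
#1 stroke→TF1  (common-e at J2 fixed by 4)
#3 stroke→I1  (J2: bond 4 brought effort, rest push out)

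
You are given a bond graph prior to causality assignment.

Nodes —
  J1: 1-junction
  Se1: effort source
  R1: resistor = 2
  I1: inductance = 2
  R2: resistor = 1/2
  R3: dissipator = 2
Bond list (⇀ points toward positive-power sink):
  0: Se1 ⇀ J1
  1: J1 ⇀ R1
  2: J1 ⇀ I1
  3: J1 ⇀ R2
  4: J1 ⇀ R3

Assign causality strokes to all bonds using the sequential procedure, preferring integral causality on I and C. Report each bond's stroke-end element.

β0 |J1  (Se1: effort source, stroke at far end)
β2 |I1  (I1: I, integral causality)
β1 |J1  (common-f at J1 fixed by 2)
β3 |J1  (J1 flow already set via bond 2)
β4 |J1  (common-f at J1 fixed by 2)

β0 stroke at J1
β1 stroke at J1
β2 stroke at I1
β3 stroke at J1
β4 stroke at J1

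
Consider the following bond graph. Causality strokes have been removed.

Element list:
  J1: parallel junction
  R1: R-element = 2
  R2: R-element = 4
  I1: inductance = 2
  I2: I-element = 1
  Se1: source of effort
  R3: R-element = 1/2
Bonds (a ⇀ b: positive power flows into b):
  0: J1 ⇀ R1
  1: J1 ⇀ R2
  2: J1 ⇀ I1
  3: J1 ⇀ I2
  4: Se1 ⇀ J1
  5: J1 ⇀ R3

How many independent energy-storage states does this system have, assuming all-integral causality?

β4 stroke at J1  (Se1 (Se) sets effort on bond)
β0 stroke at R1  (J1 effort already set via bond 4)
β1 stroke at R2  (common-e at J1 fixed by 4)
β2 stroke at I1  (0-jn J1 has e-setter on 4)
β3 stroke at I2  (0-jn J1 has e-setter on 4)
β5 stroke at R3  (J1 effort already set via bond 4)

2  (I1, I2 all integral)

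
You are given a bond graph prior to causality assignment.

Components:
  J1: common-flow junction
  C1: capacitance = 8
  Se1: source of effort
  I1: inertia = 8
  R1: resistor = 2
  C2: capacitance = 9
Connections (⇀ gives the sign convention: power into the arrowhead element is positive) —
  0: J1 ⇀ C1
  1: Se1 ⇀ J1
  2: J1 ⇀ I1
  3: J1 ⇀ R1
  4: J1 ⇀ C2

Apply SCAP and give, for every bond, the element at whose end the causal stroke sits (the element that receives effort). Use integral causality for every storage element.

bond 1 →J1  (Se1 fixes effort; stroke away)
bond 0 →J1  (C1 outputs effort q/C1)
bond 2 →I1  (I1 integral (f out))
bond 3 →J1  (1-jn J1 has f-setter on 2)
bond 4 →J1  (1-jn J1 has f-setter on 2)

β0 →J1
β1 →J1
β2 →I1
β3 →J1
β4 →J1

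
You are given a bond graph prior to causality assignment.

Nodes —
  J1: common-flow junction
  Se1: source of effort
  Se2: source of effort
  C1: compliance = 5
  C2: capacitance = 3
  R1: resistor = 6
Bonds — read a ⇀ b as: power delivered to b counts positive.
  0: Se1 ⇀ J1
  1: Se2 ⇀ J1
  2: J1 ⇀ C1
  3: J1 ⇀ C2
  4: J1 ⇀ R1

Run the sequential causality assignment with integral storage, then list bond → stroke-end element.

β0 stroke→J1
β1 stroke→J1
β2 stroke→J1
β3 stroke→J1
β4 stroke→R1

b0 |J1  (Se1 (Se) sets effort on bond)
b1 |J1  (Se2: effort source, stroke at far end)
b2 |J1  (C1: C, integral causality)
b3 |J1  (prefer integral on C2)
b4 |R1  (J1: last free bond brings flow in)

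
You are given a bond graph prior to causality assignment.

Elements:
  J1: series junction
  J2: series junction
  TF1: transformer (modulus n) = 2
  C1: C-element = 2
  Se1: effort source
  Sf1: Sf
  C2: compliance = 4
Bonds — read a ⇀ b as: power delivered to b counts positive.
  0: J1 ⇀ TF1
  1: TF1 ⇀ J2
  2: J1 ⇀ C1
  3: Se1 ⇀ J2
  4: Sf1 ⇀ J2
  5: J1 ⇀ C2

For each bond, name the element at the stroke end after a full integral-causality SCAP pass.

β3 |J2  (Se1 fixes effort; stroke away)
β4 |Sf1  (Sf1 fixes flow; stroke at Sf1)
β1 |J2  (J2: bond 4 brought flow, rest push out)
β0 |TF1  (through TF1, causality passes straight; one stroke at TF1)
β2 |J1  (common-f at J1 fixed by 0)
β5 |J1  (J1 flow already set via bond 0)

#0 |TF1
#1 |J2
#2 |J1
#3 |J2
#4 |Sf1
#5 |J1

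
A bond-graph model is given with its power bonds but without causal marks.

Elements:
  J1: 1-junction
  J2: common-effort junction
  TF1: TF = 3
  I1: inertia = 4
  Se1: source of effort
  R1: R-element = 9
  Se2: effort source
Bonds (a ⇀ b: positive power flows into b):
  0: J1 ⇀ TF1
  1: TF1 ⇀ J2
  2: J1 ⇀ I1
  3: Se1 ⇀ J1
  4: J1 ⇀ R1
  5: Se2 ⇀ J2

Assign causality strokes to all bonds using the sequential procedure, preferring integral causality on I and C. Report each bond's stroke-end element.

β0 stroke→J1
β1 stroke→TF1
β2 stroke→I1
β3 stroke→J1
β4 stroke→J1
β5 stroke→J2

bond 3 stroke→J1  (Se1 fixes effort; stroke away)
bond 5 stroke→J2  (Se2 fixes effort; stroke away)
bond 1 stroke→TF1  (J2: bond 5 brought effort, rest push out)
bond 0 stroke→J1  (TF1 one-in-one-out from 1)
bond 2 stroke→I1  (I1: I, integral causality)
bond 4 stroke→J1  (1-jn J1 has f-setter on 2)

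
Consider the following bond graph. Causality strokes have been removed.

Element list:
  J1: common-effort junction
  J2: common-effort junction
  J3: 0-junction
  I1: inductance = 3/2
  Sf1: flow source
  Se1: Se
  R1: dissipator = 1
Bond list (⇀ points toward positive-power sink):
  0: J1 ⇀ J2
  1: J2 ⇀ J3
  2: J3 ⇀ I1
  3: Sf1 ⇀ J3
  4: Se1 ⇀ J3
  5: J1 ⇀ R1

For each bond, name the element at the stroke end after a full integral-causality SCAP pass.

bond 0 |J1
bond 1 |J2
bond 2 |I1
bond 3 |Sf1
bond 4 |J3
bond 5 |R1

β3 stroke at Sf1  (source Sf1 imposes f)
β4 stroke at J3  (Se1 (Se) sets effort on bond)
β1 stroke at J2  (0-jn J3 has e-setter on 4)
β2 stroke at I1  (0-jn J3 has e-setter on 4)
β0 stroke at J1  (J2: bond 1 brought effort, rest push out)
β5 stroke at R1  (J1 effort already set via bond 0)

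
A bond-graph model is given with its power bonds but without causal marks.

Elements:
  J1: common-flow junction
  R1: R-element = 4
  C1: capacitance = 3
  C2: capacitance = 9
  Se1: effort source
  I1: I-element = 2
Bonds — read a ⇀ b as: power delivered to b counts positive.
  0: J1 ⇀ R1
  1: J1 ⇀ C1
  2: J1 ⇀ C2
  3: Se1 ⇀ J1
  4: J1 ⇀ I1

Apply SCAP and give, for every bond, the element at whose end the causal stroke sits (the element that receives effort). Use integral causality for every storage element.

#0 stroke at J1
#1 stroke at J1
#2 stroke at J1
#3 stroke at J1
#4 stroke at I1

bond 3 |J1  (Se1: effort source, stroke at far end)
bond 1 |J1  (prefer integral on C1)
bond 2 |J1  (C2 integral (e out))
bond 4 |I1  (I1: I, integral causality)
bond 0 |J1  (1-jn J1 has f-setter on 4)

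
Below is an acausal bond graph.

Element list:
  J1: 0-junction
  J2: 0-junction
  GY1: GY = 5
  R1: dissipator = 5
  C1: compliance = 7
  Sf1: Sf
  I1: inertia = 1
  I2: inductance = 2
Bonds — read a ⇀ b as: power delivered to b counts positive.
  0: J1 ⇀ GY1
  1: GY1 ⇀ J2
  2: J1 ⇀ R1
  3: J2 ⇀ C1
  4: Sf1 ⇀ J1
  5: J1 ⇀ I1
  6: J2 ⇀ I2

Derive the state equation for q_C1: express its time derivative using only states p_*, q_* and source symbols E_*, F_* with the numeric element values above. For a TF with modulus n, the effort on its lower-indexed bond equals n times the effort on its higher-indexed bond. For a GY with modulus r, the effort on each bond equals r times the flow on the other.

bond 4 stroke→Sf1  (source Sf1 imposes f)
bond 3 stroke→J2  (C1 outputs effort q/C1)
bond 1 stroke→GY1  (common-e at J2 fixed by 3)
bond 6 stroke→I2  (J2: bond 3 brought effort, rest push out)
bond 0 stroke→GY1  (GY1: gyrator matches bond 1)
bond 5 stroke→I1  (prefer integral on I1)
bond 2 stroke→J1  (J1: last free bond brings effort in)

dq_C1/dt = F_Sf1 - p_I1 - p_I2/2 - q_C1/35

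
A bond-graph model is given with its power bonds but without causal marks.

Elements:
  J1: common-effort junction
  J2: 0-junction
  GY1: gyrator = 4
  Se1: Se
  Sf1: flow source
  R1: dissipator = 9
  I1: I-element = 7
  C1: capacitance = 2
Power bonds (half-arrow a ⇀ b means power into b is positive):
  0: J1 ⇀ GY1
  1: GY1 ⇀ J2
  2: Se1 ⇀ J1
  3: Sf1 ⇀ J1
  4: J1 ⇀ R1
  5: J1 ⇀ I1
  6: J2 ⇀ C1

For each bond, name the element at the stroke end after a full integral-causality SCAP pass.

β0 stroke→GY1
β1 stroke→GY1
β2 stroke→J1
β3 stroke→Sf1
β4 stroke→R1
β5 stroke→I1
β6 stroke→J2

β2 stroke→J1  (Se1 (Se) sets effort on bond)
β3 stroke→Sf1  (Sf1 fixes flow; stroke at Sf1)
β0 stroke→GY1  (J1 effort already set via bond 2)
β4 stroke→R1  (J1 effort already set via bond 2)
β5 stroke→I1  (0-jn J1 has e-setter on 2)
β1 stroke→GY1  (GY GY1: same side as bond 0)
β6 stroke→J2  (closing 0-jn rule on J2)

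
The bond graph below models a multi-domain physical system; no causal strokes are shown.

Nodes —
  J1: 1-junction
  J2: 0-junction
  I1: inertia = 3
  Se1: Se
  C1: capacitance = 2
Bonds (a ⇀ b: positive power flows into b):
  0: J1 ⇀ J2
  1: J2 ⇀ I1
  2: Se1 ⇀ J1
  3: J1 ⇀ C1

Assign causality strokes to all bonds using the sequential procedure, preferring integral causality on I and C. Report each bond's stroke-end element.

bond 0 stroke at J2
bond 1 stroke at I1
bond 2 stroke at J1
bond 3 stroke at J1

#2 stroke→J1  (Se1 fixes effort; stroke away)
#1 stroke→I1  (I1: I, integral causality)
#0 stroke→J2  (only one effort-in slot at J2)
#3 stroke→J1  (J1: bond 0 brought flow, rest push out)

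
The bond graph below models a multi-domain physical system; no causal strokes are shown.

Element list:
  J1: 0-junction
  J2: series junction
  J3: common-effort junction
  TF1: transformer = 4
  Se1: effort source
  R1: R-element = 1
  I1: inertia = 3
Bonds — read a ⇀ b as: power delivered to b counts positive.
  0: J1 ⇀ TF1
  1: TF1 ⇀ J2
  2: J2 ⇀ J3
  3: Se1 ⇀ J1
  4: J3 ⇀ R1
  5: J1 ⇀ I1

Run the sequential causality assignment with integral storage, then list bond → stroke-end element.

b3 →J1  (Se1 (Se) sets effort on bond)
b0 →TF1  (0-jn J1 has e-setter on 3)
b5 →I1  (J1 effort already set via bond 3)
b1 →J2  (TF1 one-in-one-out from 0)
b2 →J3  (closing 1-jn rule on J2)
b4 →R1  (J3 effort already set via bond 2)

bond 0 →TF1
bond 1 →J2
bond 2 →J3
bond 3 →J1
bond 4 →R1
bond 5 →I1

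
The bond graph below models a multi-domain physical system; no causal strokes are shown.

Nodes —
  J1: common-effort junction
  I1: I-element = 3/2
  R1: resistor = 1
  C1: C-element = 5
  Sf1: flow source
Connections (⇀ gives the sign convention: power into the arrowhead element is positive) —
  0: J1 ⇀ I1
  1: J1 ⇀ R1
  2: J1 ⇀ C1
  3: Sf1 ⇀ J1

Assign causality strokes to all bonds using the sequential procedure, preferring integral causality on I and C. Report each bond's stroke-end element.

bond 3 |Sf1  (Sf1 fixes flow; stroke at Sf1)
bond 0 |I1  (I1 outputs flow p/I1)
bond 2 |J1  (prefer integral on C1)
bond 1 |R1  (common-e at J1 fixed by 2)

#0 →I1
#1 →R1
#2 →J1
#3 →Sf1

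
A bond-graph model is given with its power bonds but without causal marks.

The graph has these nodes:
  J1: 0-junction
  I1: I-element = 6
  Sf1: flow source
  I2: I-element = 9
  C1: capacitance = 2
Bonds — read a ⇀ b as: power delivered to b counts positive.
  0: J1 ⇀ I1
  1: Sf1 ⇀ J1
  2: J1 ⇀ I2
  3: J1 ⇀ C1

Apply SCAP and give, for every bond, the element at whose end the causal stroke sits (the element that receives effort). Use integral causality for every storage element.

β1 stroke→Sf1  (source Sf1 imposes f)
β0 stroke→I1  (I1 integral (f out))
β2 stroke→I2  (prefer integral on I2)
β3 stroke→J1  (J1: last free bond brings effort in)

β0 stroke→I1
β1 stroke→Sf1
β2 stroke→I2
β3 stroke→J1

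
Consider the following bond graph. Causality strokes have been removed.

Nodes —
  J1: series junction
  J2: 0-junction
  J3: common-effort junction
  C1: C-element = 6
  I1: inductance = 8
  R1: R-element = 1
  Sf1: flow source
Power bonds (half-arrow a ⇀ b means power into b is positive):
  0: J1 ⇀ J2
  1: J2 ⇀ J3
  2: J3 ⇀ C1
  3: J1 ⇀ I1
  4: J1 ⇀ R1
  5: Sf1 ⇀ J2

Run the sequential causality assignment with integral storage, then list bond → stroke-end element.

bond 0 stroke at J1
bond 1 stroke at J2
bond 2 stroke at J3
bond 3 stroke at I1
bond 4 stroke at J1
bond 5 stroke at Sf1

b5 stroke→Sf1  (Sf1: flow source, stroke at near end)
b2 stroke→J3  (C1: C, integral causality)
b1 stroke→J2  (J3: bond 2 brought effort, rest push out)
b0 stroke→J1  (J2 effort already set via bond 1)
b3 stroke→I1  (prefer integral on I1)
b4 stroke→J1  (J1: bond 3 brought flow, rest push out)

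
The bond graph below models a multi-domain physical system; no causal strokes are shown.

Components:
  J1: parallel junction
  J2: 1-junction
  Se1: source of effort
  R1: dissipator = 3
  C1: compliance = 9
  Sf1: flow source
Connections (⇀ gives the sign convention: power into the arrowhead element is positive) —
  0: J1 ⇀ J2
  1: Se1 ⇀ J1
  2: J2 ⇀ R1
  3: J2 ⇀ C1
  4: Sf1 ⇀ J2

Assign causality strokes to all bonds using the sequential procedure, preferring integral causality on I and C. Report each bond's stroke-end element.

β1 stroke at J1  (source Se1 imposes e)
β4 stroke at Sf1  (Sf1 (Sf) sets flow on bond)
β0 stroke at J2  (0-jn J1 has e-setter on 1)
β2 stroke at J2  (common-f at J2 fixed by 4)
β3 stroke at J2  (common-f at J2 fixed by 4)

#0 stroke→J2
#1 stroke→J1
#2 stroke→J2
#3 stroke→J2
#4 stroke→Sf1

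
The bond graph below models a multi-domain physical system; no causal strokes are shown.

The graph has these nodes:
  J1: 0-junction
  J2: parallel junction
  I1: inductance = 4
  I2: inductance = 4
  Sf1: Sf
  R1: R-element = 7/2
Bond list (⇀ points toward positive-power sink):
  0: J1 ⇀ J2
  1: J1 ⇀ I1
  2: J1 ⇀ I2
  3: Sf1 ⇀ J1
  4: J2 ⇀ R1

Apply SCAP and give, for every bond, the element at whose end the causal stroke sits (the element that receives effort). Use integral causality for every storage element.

b0 |J1
b1 |I1
b2 |I2
b3 |Sf1
b4 |J2

β3 →Sf1  (Sf1 fixes flow; stroke at Sf1)
β1 →I1  (I1 integral (f out))
β2 →I2  (I2 integral (f out))
β0 →J1  (J1 needs exactly one e-in)
β4 →J2  (J2 needs exactly one e-in)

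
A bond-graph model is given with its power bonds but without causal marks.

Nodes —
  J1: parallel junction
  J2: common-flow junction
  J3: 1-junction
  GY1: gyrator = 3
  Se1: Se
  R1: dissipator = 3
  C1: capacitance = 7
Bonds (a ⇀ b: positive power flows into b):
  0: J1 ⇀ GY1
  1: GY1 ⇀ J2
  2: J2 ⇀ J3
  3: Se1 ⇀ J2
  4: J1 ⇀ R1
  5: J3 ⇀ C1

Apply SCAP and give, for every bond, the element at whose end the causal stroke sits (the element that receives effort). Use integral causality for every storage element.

#0 |GY1
#1 |GY1
#2 |J2
#3 |J2
#4 |J1
#5 |J3

β3 stroke at J2  (Se1: effort source, stroke at far end)
β5 stroke at J3  (C1 outputs effort q/C1)
β2 stroke at J2  (closing 1-jn rule on J3)
β1 stroke at GY1  (only one flow-in slot at J2)
β0 stroke at GY1  (GY1 both-in/both-out from 1)
β4 stroke at J1  (J1 needs exactly one e-in)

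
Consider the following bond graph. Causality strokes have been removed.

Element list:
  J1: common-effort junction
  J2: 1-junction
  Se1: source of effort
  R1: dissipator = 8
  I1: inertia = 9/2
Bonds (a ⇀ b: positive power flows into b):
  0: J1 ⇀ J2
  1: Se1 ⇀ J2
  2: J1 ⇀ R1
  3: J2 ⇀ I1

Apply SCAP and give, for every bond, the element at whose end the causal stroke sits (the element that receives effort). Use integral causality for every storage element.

β1 →J2  (Se1: effort source, stroke at far end)
β3 →I1  (I1: I, integral causality)
β0 →J2  (1-jn J2 has f-setter on 3)
β2 →J1  (closing 0-jn rule on J1)

b0 stroke→J2
b1 stroke→J2
b2 stroke→J1
b3 stroke→I1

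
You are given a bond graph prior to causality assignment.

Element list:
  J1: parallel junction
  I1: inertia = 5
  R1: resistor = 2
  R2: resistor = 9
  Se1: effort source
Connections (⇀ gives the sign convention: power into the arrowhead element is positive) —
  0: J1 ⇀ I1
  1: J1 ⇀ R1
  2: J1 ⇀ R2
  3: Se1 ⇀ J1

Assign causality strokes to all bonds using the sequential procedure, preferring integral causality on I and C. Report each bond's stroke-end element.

#3 |J1  (Se1: effort source, stroke at far end)
#0 |I1  (J1 effort already set via bond 3)
#1 |R1  (J1 effort already set via bond 3)
#2 |R2  (0-jn J1 has e-setter on 3)

b0 |I1
b1 |R1
b2 |R2
b3 |J1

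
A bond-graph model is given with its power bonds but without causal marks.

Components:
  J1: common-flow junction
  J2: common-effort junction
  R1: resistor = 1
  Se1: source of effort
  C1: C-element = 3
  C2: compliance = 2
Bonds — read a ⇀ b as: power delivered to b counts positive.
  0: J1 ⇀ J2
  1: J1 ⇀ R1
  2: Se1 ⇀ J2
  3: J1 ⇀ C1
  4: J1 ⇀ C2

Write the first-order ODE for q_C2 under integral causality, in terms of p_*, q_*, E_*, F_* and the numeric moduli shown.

#2 stroke→J2  (source Se1 imposes e)
#0 stroke→J1  (common-e at J2 fixed by 2)
#3 stroke→J1  (C1 outputs effort q/C1)
#4 stroke→J1  (C2 integral (e out))
#1 stroke→R1  (only one flow-in slot at J1)

dq_C2/dt = -E_Se1 - q_C1/3 - q_C2/2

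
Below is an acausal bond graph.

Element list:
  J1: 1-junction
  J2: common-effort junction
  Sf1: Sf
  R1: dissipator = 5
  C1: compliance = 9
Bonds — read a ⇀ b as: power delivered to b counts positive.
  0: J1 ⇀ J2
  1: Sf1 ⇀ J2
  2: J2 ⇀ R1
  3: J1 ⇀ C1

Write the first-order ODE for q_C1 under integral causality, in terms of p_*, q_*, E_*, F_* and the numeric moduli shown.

bond 1 →Sf1  (Sf1 (Sf) sets flow on bond)
bond 3 →J1  (C1: C, integral causality)
bond 0 →J2  (closing 1-jn rule on J1)
bond 2 →R1  (J2: bond 0 brought effort, rest push out)

dq_C1/dt = -F_Sf1 - q_C1/45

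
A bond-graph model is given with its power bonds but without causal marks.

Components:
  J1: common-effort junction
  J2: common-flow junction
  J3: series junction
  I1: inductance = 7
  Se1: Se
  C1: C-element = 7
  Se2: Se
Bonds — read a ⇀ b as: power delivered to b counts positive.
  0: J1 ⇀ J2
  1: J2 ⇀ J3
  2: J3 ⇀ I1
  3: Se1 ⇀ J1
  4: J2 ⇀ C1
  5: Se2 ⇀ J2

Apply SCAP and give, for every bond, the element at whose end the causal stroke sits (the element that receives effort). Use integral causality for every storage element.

β0 stroke at J2
β1 stroke at J3
β2 stroke at I1
β3 stroke at J1
β4 stroke at J2
β5 stroke at J2

bond 3 |J1  (Se1 fixes effort; stroke away)
bond 5 |J2  (Se2 fixes effort; stroke away)
bond 0 |J2  (common-e at J1 fixed by 3)
bond 2 |I1  (I1: I, integral causality)
bond 1 |J3  (1-jn J3 has f-setter on 2)
bond 4 |J2  (common-f at J2 fixed by 1)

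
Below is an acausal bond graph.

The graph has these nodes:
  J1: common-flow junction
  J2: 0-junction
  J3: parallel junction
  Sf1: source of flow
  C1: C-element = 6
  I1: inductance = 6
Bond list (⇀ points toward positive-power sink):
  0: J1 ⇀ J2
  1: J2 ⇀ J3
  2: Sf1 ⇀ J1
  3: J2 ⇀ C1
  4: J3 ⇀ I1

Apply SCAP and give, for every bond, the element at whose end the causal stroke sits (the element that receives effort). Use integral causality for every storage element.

#0 |J1
#1 |J3
#2 |Sf1
#3 |J2
#4 |I1

bond 2 stroke→Sf1  (Sf1 (Sf) sets flow on bond)
bond 0 stroke→J1  (common-f at J1 fixed by 2)
bond 3 stroke→J2  (prefer integral on C1)
bond 1 stroke→J3  (J2: bond 3 brought effort, rest push out)
bond 4 stroke→I1  (J3: bond 1 brought effort, rest push out)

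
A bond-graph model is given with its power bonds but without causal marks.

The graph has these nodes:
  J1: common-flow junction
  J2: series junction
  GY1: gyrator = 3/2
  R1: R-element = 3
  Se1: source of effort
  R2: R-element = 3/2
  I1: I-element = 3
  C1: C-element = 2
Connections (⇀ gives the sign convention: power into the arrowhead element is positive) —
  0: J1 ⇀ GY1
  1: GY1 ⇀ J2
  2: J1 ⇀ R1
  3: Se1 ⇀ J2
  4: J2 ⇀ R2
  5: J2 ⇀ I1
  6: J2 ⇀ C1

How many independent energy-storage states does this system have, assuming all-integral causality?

2  (C1, I1 all integral)

bond 3 |J2  (Se1 fixes effort; stroke away)
bond 5 |I1  (I1 outputs flow p/I1)
bond 1 |J2  (common-f at J2 fixed by 5)
bond 4 |J2  (J2: bond 5 brought flow, rest push out)
bond 6 |J2  (1-jn J2 has f-setter on 5)
bond 0 |J1  (through GY1, causality inverts; strokes same side of GY1)
bond 2 |R1  (J1 needs exactly one f-in)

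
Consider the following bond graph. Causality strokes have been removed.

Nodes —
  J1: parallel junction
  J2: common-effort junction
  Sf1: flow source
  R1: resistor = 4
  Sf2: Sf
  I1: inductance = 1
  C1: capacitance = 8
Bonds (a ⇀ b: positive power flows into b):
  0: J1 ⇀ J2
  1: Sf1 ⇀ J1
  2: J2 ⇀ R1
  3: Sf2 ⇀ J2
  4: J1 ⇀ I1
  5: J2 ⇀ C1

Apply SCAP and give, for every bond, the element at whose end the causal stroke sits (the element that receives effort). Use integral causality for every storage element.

β1 stroke→Sf1  (Sf1 fixes flow; stroke at Sf1)
β3 stroke→Sf2  (source Sf2 imposes f)
β4 stroke→I1  (I1 integral (f out))
β0 stroke→J1  (J1: last free bond brings effort in)
β5 stroke→J2  (C1: C, integral causality)
β2 stroke→R1  (common-e at J2 fixed by 5)

#0 |J1
#1 |Sf1
#2 |R1
#3 |Sf2
#4 |I1
#5 |J2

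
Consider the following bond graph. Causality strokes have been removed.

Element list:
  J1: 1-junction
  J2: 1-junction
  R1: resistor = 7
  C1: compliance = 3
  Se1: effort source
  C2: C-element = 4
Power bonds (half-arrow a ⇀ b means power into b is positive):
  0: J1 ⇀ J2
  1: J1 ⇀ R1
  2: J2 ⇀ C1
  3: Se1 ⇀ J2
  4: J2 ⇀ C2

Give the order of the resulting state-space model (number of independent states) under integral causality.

bond 3 stroke→J2  (source Se1 imposes e)
bond 2 stroke→J2  (C1 outputs effort q/C1)
bond 4 stroke→J2  (prefer integral on C2)
bond 0 stroke→J1  (J2 needs exactly one f-in)
bond 1 stroke→R1  (only one flow-in slot at J1)

2  (C1, C2 all integral)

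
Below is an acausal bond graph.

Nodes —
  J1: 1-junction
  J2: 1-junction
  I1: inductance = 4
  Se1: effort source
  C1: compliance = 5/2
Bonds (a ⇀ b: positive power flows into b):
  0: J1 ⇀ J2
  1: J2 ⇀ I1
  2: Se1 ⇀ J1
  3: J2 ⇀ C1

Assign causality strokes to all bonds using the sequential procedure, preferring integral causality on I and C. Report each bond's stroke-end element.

#2 →J1  (Se1 (Se) sets effort on bond)
#0 →J2  (only one flow-in slot at J1)
#1 →I1  (I1 integral (f out))
#3 →J2  (J2 flow already set via bond 1)

#0 |J2
#1 |I1
#2 |J1
#3 |J2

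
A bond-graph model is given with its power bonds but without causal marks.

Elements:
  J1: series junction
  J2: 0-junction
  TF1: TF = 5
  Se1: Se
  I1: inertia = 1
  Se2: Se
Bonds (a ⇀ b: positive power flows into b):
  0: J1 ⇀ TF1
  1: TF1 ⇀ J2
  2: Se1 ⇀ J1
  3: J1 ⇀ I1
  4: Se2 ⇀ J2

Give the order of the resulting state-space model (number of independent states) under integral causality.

b2 →J1  (Se1: effort source, stroke at far end)
b4 →J2  (Se2: effort source, stroke at far end)
b1 →TF1  (common-e at J2 fixed by 4)
b0 →J1  (through TF1, causality passes straight; one stroke at TF1)
b3 →I1  (J1: last free bond brings flow in)

1  (I1 all integral)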